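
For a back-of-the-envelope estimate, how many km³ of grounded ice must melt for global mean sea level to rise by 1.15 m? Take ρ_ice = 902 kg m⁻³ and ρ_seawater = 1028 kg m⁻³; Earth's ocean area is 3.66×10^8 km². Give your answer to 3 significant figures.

≈ 4.80×10^5 km³

Required water volume = Δh × A = 1.15 m × 3.66×10^14 m² = 4.209×10^14 m³ = 4.209×10^5 km³.
Ice volume = water volume × ρ_w/ρ_ice = 4.209×10^5 × 1028/902 = 4.80×10^5 km³.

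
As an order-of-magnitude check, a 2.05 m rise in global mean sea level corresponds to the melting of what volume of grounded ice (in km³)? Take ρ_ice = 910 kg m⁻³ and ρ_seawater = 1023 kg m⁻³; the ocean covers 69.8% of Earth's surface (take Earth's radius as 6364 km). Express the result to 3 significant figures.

≈ 8.19×10^5 km³

Required water volume = Δh × A = 2.05 m × 3.55×10^14 m² = 7.282×10^14 m³ = 7.282×10^5 km³.
Ice volume = water volume × ρ_w/ρ_ice = 7.282×10^5 × 1023/910 = 8.19×10^5 km³.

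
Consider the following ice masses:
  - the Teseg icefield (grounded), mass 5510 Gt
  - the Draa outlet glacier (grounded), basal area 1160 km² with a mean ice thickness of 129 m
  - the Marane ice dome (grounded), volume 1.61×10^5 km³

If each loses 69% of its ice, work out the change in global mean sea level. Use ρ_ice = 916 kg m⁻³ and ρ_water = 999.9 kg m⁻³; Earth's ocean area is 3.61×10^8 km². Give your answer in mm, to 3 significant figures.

Teseg: 0.69 × 5510 Gt = 3.802×10^15 kg; dividing by ρ_w = 999.9 kg m⁻³ gives 3.802×10^12 m³ of water.
Draa: ice volume = 1160 km² × 129 m = 149.6 km³; 0.69 × 149.6 × (916/999.9) = 94.59 km³ of water.
Marane: 0.69 × 1.61×10^5 km³ × (916/999.9) = 1.018×10^5 km³ of water.
Total added water ≈ 1.057×10^14 m³ over 3.61×10^14 m² → Δh = 0.293 m = 293 mm.

≈ 293 mm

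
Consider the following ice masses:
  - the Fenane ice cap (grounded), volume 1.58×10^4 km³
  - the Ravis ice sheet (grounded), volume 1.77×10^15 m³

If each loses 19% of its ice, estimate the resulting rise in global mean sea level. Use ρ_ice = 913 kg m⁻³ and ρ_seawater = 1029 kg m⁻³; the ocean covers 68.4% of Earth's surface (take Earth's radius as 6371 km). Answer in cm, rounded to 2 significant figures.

Fenane: 0.19 × 1.58×10^4 km³ × (913/1029) = 2664 km³ of water.
Ravis: 0.19 × 1.77×10^15 m³ × (913/1029) = 2.984×10^14 m³ of water.
Total added water ≈ 3.011×10^14 m³ over 3.49×10^14 m² → Δh = 0.863 m = 86 cm.

≈ 86 cm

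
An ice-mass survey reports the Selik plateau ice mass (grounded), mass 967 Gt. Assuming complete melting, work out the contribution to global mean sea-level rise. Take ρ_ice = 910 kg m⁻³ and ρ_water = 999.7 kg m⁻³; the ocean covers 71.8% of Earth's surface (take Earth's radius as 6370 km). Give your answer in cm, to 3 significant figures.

Selik: 967 Gt = 9.670×10^14 kg; dividing by ρ_w = 999.7 kg m⁻³ gives 9.673×10^11 m³ of water.
Spread over 3.66×10^14 m² of ocean, Δh = 9.673×10^11 / 3.66×10^14 = 2.64×10^-3 m = 0.264 cm.

≈ 0.264 cm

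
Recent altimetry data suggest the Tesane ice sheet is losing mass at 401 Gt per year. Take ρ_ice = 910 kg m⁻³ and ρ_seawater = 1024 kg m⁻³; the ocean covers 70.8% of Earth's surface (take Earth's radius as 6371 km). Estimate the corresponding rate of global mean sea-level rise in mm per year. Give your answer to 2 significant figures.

≈ 1.1 mm/yr

ρ_w = 1024 kg m⁻³. Annual water volume added = 401 Gt / ρ_w = 4.010×10^14 kg / 1024 kg m⁻³ = 3.916×10^11 m³.
Δh per year = 3.916×10^11 / 3.61×10^14 = 1.08×10^-3 m = 1.1 mm.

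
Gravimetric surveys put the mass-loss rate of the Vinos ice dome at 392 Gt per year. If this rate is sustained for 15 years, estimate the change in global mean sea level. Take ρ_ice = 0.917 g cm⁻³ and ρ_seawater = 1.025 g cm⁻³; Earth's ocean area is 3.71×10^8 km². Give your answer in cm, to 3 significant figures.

Total mass lost = 392 Gt/yr × 15 yr = 5880 Gt = 5.880×10^15 kg.
ρ_w = 1.025 g cm⁻³ = 1025 kg m⁻³, so water volume = 5.880×10^15 / 1025 = 5.737×10^12 m³.
Δh = 5.737×10^12 / 3.71×10^14 = 0.0155 m = 1.55 cm.

≈ 1.55 cm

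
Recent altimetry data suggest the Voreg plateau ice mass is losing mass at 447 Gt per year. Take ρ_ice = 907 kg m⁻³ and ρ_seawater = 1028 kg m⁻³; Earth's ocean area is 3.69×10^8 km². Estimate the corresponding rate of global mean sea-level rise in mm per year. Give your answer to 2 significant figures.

ρ_w = 1028 kg m⁻³. Annual water volume added = 447 Gt / ρ_w = 4.470×10^14 kg / 1028 kg m⁻³ = 4.348×10^11 m³.
Δh per year = 4.348×10^11 / 3.69×10^14 = 1.18×10^-3 m = 1.2 mm.

≈ 1.2 mm/yr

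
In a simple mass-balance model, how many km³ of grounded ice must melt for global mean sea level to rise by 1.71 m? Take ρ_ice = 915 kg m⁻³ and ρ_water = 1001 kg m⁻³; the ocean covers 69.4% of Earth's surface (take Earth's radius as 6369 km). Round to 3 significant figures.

≈ 6.62×10^5 km³

Required water volume = Δh × A = 1.71 m × 3.54×10^14 m² = 6.049×10^14 m³ = 6.049×10^5 km³.
Ice volume = water volume × ρ_w/ρ_ice = 6.049×10^5 × 1001/915 = 6.62×10^5 km³.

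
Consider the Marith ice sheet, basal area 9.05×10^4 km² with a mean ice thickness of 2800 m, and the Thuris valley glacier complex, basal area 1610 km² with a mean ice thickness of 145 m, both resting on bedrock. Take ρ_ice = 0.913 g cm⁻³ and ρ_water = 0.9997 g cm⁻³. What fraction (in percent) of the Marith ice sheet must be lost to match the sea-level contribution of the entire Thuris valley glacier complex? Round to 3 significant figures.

Equal sea-level rise means equal mass of meltwater, i.e. equal mass of ice lost.
Ice mass of Thuris: 2.131×10^14 kg; ice mass of Marith: 2.314×10^17 kg.
Fraction required = 2.131×10^14 / 2.314×10^17 = 9.21×10^-4 → 0.0921 %.

≈ 0.0921 %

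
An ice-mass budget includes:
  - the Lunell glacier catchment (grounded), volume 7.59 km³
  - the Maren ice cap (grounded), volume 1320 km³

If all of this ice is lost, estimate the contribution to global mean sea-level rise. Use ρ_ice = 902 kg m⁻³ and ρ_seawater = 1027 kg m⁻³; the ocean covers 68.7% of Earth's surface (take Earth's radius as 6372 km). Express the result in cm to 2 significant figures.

≈ 0.33 cm

Lunell: 7.59 km³ × (902/1027) = 6.666 km³ of water.
Maren: 1320 km³ × (902/1027) = 1159 km³ of water.
Total added water ≈ 1.166×10^12 m³ over 3.51×10^14 m² → Δh = 3.33×10^-3 m = 0.33 cm.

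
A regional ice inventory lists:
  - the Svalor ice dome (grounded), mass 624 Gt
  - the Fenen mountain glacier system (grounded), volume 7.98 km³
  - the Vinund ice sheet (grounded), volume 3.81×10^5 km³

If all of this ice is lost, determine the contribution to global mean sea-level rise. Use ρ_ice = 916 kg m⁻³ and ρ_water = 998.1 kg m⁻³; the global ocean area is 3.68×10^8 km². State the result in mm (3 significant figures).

Svalor: 624 Gt = 6.240×10^14 kg; dividing by ρ_w = 998.1 kg m⁻³ gives 6.252×10^11 m³ of water.
Fenen: 7.98 km³ × (916/998.1) = 7.324 km³ of water.
Vinund: 3.81×10^5 km³ × (916/998.1) = 3.497×10^5 km³ of water.
Total added water ≈ 3.503×10^14 m³ over 3.68×10^14 m² → Δh = 0.952 m = 952 mm.

≈ 952 mm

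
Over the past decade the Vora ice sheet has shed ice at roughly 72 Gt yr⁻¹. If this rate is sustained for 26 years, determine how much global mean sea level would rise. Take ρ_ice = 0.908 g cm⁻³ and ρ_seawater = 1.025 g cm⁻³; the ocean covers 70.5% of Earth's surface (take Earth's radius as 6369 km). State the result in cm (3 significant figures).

Total mass lost = 72 Gt/yr × 26 yr = 1872 Gt = 1.872×10^15 kg.
ρ_w = 1.025 g cm⁻³ = 1025 kg m⁻³, so water volume = 1.872×10^15 / 1025 = 1.826×10^12 m³.
Δh = 1.826×10^12 / 3.59×10^14 = 5.08×10^-3 m = 0.508 cm.

≈ 0.508 cm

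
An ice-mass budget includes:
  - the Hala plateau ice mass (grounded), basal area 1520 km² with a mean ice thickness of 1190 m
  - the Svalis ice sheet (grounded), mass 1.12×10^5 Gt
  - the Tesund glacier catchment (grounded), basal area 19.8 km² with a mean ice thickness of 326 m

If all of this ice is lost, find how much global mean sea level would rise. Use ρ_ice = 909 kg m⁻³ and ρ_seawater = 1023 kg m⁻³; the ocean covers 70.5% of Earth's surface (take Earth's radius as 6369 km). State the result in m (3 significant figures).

Hala: ice volume = 1520 km² × 1190 m = 1809 km³; 1809 × (909/1023) = 1607 km³ of water.
Svalis: 1.12×10^5 Gt = 1.120×10^17 kg; dividing by ρ_w = 1023 kg m⁻³ gives 1.095×10^14 m³ of water.
Tesund: ice volume = 19.8 km² × 326 m = 6.455 km³; 6.455 × (909/1023) = 5.735 km³ of water.
Total added water ≈ 1.111×10^14 m³ over 3.59×10^14 m² → Δh = 0.309 m.

≈ 0.309 m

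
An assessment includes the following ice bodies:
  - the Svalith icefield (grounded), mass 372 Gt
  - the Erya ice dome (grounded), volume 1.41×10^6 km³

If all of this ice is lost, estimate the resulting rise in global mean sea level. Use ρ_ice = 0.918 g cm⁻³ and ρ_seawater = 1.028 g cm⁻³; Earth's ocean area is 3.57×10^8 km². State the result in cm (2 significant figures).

Svalith: 372 Gt = 3.720×10^14 kg; dividing by ρ_w = 1.028 g cm⁻³ = 1028 kg m⁻³ gives 3.619×10^11 m³ of water.
Erya: 1.41×10^6 km³ × (918/1028) = 1.259×10^6 km³ of water.
Total added water ≈ 1.259×10^15 m³ over 3.57×10^14 m² → Δh = 3.53 m = 350 cm.

≈ 350 cm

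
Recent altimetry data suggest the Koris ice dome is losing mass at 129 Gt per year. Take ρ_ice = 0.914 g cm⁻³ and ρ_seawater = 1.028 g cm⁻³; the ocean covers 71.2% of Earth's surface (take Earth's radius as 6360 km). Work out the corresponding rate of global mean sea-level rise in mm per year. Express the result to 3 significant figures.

ρ_w = 1.028 g cm⁻³ = 1028 kg m⁻³. Annual water volume added = 129 Gt / ρ_w = 1.290×10^14 kg / 1028 kg m⁻³ = 1.255×10^11 m³.
Δh per year = 1.255×10^11 / 3.62×10^14 = 3.47×10^-4 m = 0.347 mm.

≈ 0.347 mm/yr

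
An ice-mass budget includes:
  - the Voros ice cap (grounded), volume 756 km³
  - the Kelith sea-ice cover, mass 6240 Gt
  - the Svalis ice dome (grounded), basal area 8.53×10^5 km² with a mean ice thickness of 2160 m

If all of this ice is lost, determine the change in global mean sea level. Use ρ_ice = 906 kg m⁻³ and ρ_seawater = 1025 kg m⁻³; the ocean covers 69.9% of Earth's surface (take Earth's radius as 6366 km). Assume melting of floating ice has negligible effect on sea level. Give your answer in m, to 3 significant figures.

Voros: 756 km³ × (906/1025) = 668.2 km³ of water.
The Kelith sea-ice cover is floating and already displaces its own weight of water, so its melt adds essentially nothing to sea level.
Svalis: ice volume = 8.53×10^5 km² × 2160 m = 1.842×10^6 km³; 1.842×10^6 × (906/1025) = 1.629×10^6 km³ of water.
Total added water ≈ 1.629×10^15 m³ over 3.56×10^14 m² → Δh = 4.58 m.

≈ 4.58 m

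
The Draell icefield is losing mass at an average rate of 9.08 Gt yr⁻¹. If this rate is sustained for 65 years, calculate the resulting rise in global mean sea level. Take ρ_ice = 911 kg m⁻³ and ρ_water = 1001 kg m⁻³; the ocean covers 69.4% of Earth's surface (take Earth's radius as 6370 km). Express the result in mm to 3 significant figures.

Total mass lost = 9.08 Gt/yr × 65 yr = 590.2 Gt = 5.902×10^14 kg.
ρ_w = 1001 kg m⁻³, so water volume = 5.902×10^14 / 1001 = 5.896×10^11 m³.
Δh = 5.896×10^11 / 3.54×10^14 = 1.67×10^-3 m = 1.67 mm.

≈ 1.67 mm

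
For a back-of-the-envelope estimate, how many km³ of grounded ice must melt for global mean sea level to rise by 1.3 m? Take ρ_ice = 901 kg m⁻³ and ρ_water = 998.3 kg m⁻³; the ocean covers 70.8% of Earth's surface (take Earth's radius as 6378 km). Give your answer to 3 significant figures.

Required water volume = Δh × A = 1.3 m × 3.62×10^14 m² = 4.705×10^14 m³ = 4.705×10^5 km³.
Ice volume = water volume × ρ_w/ρ_ice = 4.705×10^5 × 998.3/901 = 5.21×10^5 km³.

≈ 5.21×10^5 km³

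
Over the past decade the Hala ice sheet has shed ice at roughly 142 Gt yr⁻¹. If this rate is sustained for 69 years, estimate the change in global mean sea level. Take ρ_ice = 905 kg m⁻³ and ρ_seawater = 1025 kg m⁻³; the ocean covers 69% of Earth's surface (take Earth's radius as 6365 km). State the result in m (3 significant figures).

Total mass lost = 142 Gt/yr × 69 yr = 9798 Gt = 9.798×10^15 kg.
ρ_w = 1025 kg m⁻³, so water volume = 9.798×10^15 / 1025 = 9.559×10^12 m³.
Δh = 9.559×10^12 / 3.51×10^14 = 0.0272 m.

≈ 0.0272 m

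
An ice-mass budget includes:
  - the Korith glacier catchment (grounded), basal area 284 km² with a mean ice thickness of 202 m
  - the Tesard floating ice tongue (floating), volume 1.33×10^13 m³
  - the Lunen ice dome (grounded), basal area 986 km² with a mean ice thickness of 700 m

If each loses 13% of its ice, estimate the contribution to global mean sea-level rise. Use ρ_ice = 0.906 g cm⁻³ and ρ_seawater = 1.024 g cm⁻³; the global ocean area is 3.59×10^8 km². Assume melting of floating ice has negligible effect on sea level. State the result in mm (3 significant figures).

≈ 0.240 mm

Korith: ice volume = 284 km² × 202 m = 57.37 km³; 0.13 × 57.37 × (906/1024) = 6.598 km³ of water.
The Tesard floating ice tongue is floating and already displaces its own weight of water, so its melt adds essentially nothing to sea level.
Lunen: ice volume = 986 km² × 700 m = 690.2 km³; 0.13 × 690.2 × (906/1024) = 79.39 km³ of water.
Total added water ≈ 8.598×10^10 m³ over 3.59×10^14 m² → Δh = 2.40×10^-4 m = 0.240 mm.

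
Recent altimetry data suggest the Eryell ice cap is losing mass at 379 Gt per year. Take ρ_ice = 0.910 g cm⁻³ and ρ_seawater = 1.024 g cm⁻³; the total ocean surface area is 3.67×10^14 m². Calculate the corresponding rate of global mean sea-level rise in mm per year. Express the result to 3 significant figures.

≈ 1.01 mm/yr

ρ_w = 1.024 g cm⁻³ = 1024 kg m⁻³. Annual water volume added = 379 Gt / ρ_w = 3.790×10^14 kg / 1024 kg m⁻³ = 3.701×10^11 m³.
Δh per year = 3.701×10^11 / 3.67×10^14 = 1.01×10^-3 m = 1.01 mm.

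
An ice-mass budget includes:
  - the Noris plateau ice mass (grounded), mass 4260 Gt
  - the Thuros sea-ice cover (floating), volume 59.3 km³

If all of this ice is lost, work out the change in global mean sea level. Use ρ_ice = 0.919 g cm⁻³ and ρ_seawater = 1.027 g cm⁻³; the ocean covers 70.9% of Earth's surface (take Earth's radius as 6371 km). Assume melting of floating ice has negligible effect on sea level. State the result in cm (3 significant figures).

Noris: 4260 Gt = 4.260×10^15 kg; dividing by ρ_w = 1.027 g cm⁻³ = 1027 kg m⁻³ gives 4.148×10^12 m³ of water.
The Thuros sea-ice cover is floating and already displaces its own weight of water, so its melt adds essentially nothing to sea level.
Total added water ≈ 4.148×10^12 m³ over 3.62×10^14 m² → Δh = 0.0115 m = 1.15 cm.

≈ 1.15 cm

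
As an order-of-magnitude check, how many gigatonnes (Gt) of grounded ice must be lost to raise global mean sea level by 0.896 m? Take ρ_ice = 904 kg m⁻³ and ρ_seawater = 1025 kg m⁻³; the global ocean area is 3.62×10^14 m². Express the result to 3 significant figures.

≈ 3.32×10^5 Gt

Required water volume = Δh × A = 0.896 m × 3.62×10^14 m² = 3.244×10^14 m³.
ρ_w = 1025 kg m⁻³, so the mass of water = 3.244×10^14 m³ × 1025 kg m⁻³ = 3.325×10^17 kg = 3.32×10^5 Gt (and the same mass of ice, by conservation).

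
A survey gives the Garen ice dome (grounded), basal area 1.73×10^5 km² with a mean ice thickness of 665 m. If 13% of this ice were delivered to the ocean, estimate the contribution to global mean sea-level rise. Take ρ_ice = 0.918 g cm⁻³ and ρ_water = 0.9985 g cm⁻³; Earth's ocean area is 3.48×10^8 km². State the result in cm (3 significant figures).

Garen: ice volume = 1.73×10^5 km² × 665 m = 1.150×10^5 km³; 0.13 × 1.150×10^5 × (918/998.5) = 1.375×10^4 km³ of water.
Spread over 3.48×10^14 m² of ocean, Δh = 1.375×10^13 / 3.48×10^14 = 0.0395 m = 3.95 cm.

≈ 3.95 cm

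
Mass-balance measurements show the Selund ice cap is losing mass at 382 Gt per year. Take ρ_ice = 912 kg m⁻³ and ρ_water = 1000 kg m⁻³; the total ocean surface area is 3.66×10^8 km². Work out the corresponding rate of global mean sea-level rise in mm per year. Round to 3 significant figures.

≈ 1.04 mm/yr

ρ_w = 1000 kg m⁻³. Annual water volume added = 382 Gt / ρ_w = 3.820×10^14 kg / 1000 kg m⁻³ = 3.820×10^11 m³.
Δh per year = 3.820×10^11 / 3.66×10^14 = 1.04×10^-3 m = 1.04 mm.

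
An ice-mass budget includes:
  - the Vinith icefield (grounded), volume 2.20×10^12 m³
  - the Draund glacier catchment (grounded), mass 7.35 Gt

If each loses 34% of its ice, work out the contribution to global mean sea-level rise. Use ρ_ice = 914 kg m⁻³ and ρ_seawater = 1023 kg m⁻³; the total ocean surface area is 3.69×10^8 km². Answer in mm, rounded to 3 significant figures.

≈ 1.82 mm

Vinith: 0.34 × 2.20×10^12 m³ × (914/1023) = 6.683×10^11 m³ of water.
Draund: 0.34 × 7.35 Gt = 2.499×10^12 kg; dividing by ρ_w = 1023 kg m⁻³ gives 2.443×10^9 m³ of water.
Total added water ≈ 6.707×10^11 m³ over 3.69×10^14 m² → Δh = 1.82×10^-3 m = 1.82 mm.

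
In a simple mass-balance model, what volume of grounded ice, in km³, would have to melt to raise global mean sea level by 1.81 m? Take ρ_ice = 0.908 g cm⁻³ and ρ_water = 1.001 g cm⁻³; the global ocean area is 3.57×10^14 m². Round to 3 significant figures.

≈ 7.12×10^5 km³

Required water volume = Δh × A = 1.81 m × 3.57×10^14 m² = 6.462×10^14 m³ = 6.462×10^5 km³.
Ice volume = water volume × ρ_w/ρ_ice = 6.462×10^5 × 1001/908 = 7.12×10^5 km³.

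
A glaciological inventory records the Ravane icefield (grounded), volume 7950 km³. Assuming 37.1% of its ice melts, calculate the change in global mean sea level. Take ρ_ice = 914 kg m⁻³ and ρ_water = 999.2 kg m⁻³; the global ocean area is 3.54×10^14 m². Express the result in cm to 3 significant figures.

Ravane: 0.371 × 7950 km³ × (914/999.2) = 2698 km³ of water.
Spread over 3.54×10^14 m² of ocean, Δh = 2.698×10^12 / 3.54×10^14 = 7.62×10^-3 m = 0.762 cm.

≈ 0.762 cm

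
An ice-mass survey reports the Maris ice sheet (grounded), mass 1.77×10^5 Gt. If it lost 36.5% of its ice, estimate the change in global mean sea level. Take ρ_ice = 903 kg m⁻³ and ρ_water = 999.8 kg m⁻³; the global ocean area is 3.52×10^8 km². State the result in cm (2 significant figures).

Maris: 0.365 × 1.77×10^5 Gt = 6.460×10^16 kg; dividing by ρ_w = 999.8 kg m⁻³ gives 6.462×10^13 m³ of water.
Spread over 3.52×10^14 m² of ocean, Δh = 6.462×10^13 / 3.52×10^14 = 0.184 m = 18 cm.

≈ 18 cm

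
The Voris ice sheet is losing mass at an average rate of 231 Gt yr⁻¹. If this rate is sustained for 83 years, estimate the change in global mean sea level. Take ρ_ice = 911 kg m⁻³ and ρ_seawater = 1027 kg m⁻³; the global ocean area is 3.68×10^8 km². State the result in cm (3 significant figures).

≈ 5.07 cm

Total mass lost = 231 Gt/yr × 83 yr = 1.917×10^4 Gt = 1.917×10^16 kg.
ρ_w = 1027 kg m⁻³, so water volume = 1.917×10^16 / 1027 = 1.867×10^13 m³.
Δh = 1.867×10^13 / 3.68×10^14 = 0.0507 m = 5.07 cm.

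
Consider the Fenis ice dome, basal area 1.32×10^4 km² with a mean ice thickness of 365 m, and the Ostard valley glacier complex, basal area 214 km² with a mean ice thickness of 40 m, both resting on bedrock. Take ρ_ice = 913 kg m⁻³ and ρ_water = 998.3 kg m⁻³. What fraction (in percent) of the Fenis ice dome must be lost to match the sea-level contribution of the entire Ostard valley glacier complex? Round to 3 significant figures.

Equal sea-level rise means equal mass of meltwater, i.e. equal mass of ice lost.
Ice mass of Ostard: 7.815×10^12 kg; ice mass of Fenis: 4.399×10^15 kg.
Fraction required = 7.815×10^12 / 4.399×10^15 = 1.78×10^-3 → 0.178 %.

≈ 0.178 %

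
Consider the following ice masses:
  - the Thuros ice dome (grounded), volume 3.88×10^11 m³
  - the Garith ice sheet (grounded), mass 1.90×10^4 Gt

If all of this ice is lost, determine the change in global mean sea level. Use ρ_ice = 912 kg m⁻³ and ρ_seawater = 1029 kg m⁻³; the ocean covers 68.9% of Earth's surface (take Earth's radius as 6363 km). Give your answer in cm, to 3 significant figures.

Thuros: 3.88×10^11 m³ × (912/1029) = 3.439×10^11 m³ of water.
Garith: 1.90×10^4 Gt = 1.900×10^16 kg; dividing by ρ_w = 1029 kg m⁻³ gives 1.846×10^13 m³ of water.
Total added water ≈ 1.881×10^13 m³ over 3.51×10^14 m² → Δh = 0.0537 m = 5.37 cm.

≈ 5.37 cm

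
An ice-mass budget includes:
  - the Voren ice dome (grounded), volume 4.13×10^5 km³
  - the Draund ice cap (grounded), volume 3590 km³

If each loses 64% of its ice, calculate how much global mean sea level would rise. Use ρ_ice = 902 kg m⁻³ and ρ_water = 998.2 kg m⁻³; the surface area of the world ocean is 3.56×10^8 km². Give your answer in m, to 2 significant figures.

≈ 0.68 m

Voren: 0.64 × 4.13×10^5 km³ × (902/998.2) = 2.388×10^5 km³ of water.
Draund: 0.64 × 3590 km³ × (902/998.2) = 2076 km³ of water.
Total added water ≈ 2.409×10^14 m³ over 3.56×10^14 m² → Δh = 0.677 m.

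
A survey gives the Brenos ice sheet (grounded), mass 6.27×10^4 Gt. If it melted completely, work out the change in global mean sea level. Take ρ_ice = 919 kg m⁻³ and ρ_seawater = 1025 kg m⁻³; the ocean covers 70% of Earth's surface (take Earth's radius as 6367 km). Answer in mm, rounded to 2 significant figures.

Brenos: 6.27×10^4 Gt = 6.270×10^16 kg; dividing by ρ_w = 1025 kg m⁻³ gives 6.117×10^13 m³ of water.
Spread over 3.57×10^14 m² of ocean, Δh = 6.117×10^13 / 3.57×10^14 = 0.172 m = 170 mm.

≈ 170 mm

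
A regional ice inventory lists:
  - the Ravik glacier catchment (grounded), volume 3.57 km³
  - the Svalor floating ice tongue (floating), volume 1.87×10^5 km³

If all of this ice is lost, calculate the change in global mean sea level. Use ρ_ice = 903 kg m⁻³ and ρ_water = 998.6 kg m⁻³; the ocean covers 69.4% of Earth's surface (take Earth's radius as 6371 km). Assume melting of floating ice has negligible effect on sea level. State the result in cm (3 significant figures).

≈ 9.12×10^-4 cm

Ravik: 3.57 km³ × (903/998.6) = 3.228 km³ of water.
The Svalor floating ice tongue is floating and already displaces its own weight of water, so its melt adds essentially nothing to sea level.
Total added water ≈ 3.228×10^9 m³ over 3.54×10^14 m² → Δh = 9.12×10^-6 m = 9.12×10^-4 cm.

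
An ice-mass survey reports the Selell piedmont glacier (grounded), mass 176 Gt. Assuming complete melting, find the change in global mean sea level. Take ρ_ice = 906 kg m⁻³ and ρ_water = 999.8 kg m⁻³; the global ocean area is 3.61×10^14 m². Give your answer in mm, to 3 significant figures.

Selell: 176 Gt = 1.760×10^14 kg; dividing by ρ_w = 999.8 kg m⁻³ gives 1.760×10^11 m³ of water.
Spread over 3.61×10^14 m² of ocean, Δh = 1.760×10^11 / 3.61×10^14 = 4.88×10^-4 m = 0.488 mm.

≈ 0.488 mm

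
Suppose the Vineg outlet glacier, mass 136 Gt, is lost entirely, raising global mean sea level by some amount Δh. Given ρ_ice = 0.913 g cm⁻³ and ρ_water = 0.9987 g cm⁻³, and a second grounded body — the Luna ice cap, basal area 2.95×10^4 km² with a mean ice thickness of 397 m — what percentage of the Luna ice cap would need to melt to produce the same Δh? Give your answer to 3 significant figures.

Equal sea-level rise means equal mass of meltwater, i.e. equal mass of ice lost.
Ice mass of Vineg: 1.360×10^14 kg; ice mass of Luna: 1.069×10^16 kg.
Fraction required = 1.360×10^14 / 1.069×10^16 = 0.0127 → 1.27 %.

≈ 1.27 %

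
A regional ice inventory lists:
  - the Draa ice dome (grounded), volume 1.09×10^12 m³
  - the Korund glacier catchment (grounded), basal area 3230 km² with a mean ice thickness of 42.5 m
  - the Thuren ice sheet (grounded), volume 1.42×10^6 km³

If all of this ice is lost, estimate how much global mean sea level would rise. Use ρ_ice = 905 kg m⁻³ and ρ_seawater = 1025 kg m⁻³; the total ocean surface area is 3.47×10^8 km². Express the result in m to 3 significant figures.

Draa: 1.09×10^12 m³ × (905/1025) = 9.624×10^11 m³ of water.
Korund: ice volume = 3230 km² × 42.5 m = 137.3 km³; 137.3 × (905/1025) = 121.2 km³ of water.
Thuren: 1.42×10^6 km³ × (905/1025) = 1.254×10^6 km³ of water.
Total added water ≈ 1.255×10^15 m³ over 3.47×10^14 m² → Δh = 3.62 m.

≈ 3.62 m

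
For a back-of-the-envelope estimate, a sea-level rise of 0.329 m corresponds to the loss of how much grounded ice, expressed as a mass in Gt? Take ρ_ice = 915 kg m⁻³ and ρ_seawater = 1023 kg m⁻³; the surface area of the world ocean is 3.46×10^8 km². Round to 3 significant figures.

Required water volume = Δh × A = 0.329 m × 3.46×10^14 m² = 1.138×10^14 m³.
ρ_w = 1023 kg m⁻³, so the mass of water = 1.138×10^14 m³ × 1023 kg m⁻³ = 1.165×10^17 kg = 1.16×10^5 Gt (and the same mass of ice, by conservation).

≈ 1.16×10^5 Gt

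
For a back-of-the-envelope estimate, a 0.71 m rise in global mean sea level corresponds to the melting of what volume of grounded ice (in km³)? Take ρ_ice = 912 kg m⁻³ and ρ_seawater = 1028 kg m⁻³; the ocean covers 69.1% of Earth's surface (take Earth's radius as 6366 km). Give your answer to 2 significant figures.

Required water volume = Δh × A = 0.71 m × 3.52×10^14 m² = 2.499×10^14 m³ = 2.499×10^5 km³.
Ice volume = water volume × ρ_w/ρ_ice = 2.499×10^5 × 1028/912 = 2.8×10^5 km³.

≈ 2.8×10^5 km³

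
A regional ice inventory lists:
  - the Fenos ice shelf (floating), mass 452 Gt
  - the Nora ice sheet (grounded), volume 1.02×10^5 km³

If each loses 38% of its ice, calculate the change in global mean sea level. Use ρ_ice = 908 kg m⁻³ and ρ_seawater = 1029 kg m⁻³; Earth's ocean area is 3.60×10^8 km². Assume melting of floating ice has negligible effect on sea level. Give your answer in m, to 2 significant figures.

The Fenos ice shelf is floating and already displaces its own weight of water, so its melt adds essentially nothing to sea level.
Nora: 0.38 × 1.02×10^5 km³ × (908/1029) = 3.420×10^4 km³ of water.
Total added water ≈ 3.420×10^13 m³ over 3.60×10^14 m² → Δh = 0.0950 m.

≈ 0.095 m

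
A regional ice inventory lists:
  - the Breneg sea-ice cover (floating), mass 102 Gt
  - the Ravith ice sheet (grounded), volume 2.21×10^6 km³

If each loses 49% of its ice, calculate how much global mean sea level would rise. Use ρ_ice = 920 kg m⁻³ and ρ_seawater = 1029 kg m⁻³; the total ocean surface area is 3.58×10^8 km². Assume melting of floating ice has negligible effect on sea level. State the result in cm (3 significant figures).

≈ 270 cm

The Breneg sea-ice cover is floating and already displaces its own weight of water, so its melt adds essentially nothing to sea level.
Ravith: 0.49 × 2.21×10^6 km³ × (920/1029) = 9.682×10^5 km³ of water.
Total added water ≈ 9.682×10^14 m³ over 3.58×10^14 m² → Δh = 2.70 m = 270 cm.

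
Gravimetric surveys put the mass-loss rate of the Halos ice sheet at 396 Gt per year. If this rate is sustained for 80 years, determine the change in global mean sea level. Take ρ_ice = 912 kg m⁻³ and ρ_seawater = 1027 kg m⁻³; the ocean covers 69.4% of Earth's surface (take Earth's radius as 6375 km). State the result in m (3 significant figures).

≈ 0.0870 m

Total mass lost = 396 Gt/yr × 80 yr = 3.168×10^4 Gt = 3.168×10^16 kg.
ρ_w = 1027 kg m⁻³, so water volume = 3.168×10^16 / 1027 = 3.085×10^13 m³.
Δh = 3.085×10^13 / 3.54×10^14 = 0.0870 m.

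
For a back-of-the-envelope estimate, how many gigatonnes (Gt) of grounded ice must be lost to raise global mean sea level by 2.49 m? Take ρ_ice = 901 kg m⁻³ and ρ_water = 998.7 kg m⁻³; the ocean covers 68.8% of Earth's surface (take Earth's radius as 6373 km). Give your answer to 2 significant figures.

≈ 8.7×10^5 Gt

Required water volume = Δh × A = 2.49 m × 3.51×10^14 m² = 8.744×10^14 m³.
ρ_w = 998.7 kg m⁻³, so the mass of water = 8.744×10^14 m³ × 998.7 kg m⁻³ = 8.732×10^17 kg = 8.7×10^5 Gt (and the same mass of ice, by conservation).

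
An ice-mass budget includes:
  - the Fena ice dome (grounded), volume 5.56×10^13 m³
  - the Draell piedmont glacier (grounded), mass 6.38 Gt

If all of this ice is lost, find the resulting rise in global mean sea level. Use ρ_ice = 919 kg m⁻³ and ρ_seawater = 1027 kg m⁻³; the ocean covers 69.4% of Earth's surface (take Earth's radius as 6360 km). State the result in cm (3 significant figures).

≈ 14.1 cm

Fena: 5.56×10^13 m³ × (919/1027) = 4.975×10^13 m³ of water.
Draell: 6.38 Gt = 6.380×10^12 kg; dividing by ρ_w = 1027 kg m⁻³ gives 6.212×10^9 m³ of water.
Total added water ≈ 4.976×10^13 m³ over 3.53×10^14 m² → Δh = 0.141 m = 14.1 cm.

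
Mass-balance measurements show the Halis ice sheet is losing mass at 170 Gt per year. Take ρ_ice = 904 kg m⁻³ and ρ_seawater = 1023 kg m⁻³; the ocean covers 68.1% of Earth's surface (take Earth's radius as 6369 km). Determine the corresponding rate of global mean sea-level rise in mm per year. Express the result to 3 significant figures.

≈ 0.479 mm/yr

ρ_w = 1023 kg m⁻³. Annual water volume added = 170 Gt / ρ_w = 1.700×10^14 kg / 1023 kg m⁻³ = 1.662×10^11 m³.
Δh per year = 1.662×10^11 / 3.47×10^14 = 4.79×10^-4 m = 0.479 mm.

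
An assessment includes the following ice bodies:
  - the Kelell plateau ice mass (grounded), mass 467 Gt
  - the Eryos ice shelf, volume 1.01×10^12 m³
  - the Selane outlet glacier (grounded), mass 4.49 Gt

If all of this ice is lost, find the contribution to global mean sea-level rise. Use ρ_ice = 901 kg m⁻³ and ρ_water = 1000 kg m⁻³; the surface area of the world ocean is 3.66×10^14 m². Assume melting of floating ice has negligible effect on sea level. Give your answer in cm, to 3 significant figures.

≈ 0.129 cm

Kelell: 467 Gt = 4.670×10^14 kg; dividing by ρ_w = 1000 kg m⁻³ gives 4.670×10^11 m³ of water.
The Eryos ice shelf is floating and already displaces its own weight of water, so its melt adds essentially nothing to sea level.
Selane: 4.49 Gt = 4.490×10^12 kg; dividing by ρ_w = 1000 kg m⁻³ gives 4.490×10^9 m³ of water.
Total added water ≈ 4.715×10^11 m³ over 3.66×10^14 m² → Δh = 1.29×10^-3 m = 0.129 cm.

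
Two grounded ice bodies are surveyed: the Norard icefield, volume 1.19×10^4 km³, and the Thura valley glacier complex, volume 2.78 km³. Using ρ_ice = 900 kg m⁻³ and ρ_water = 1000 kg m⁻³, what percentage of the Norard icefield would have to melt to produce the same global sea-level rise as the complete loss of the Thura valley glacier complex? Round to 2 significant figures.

Equal sea-level rise means equal mass of meltwater, i.e. equal mass of ice lost.
Ice mass of Thura: 2.502×10^12 kg; ice mass of Norard: 1.071×10^16 kg.
Fraction required = 2.502×10^12 / 1.071×10^16 = 2.34×10^-4 → 0.023 %.

≈ 0.023 %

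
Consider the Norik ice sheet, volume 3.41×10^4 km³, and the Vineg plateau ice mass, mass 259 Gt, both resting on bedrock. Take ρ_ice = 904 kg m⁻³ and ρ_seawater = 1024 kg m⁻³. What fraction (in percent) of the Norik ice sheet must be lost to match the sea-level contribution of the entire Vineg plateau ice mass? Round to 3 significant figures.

≈ 0.840 %

Equal sea-level rise means equal mass of meltwater, i.e. equal mass of ice lost.
Ice mass of Vineg: 2.590×10^14 kg; ice mass of Norik: 3.083×10^16 kg.
Fraction required = 2.590×10^14 / 3.083×10^16 = 8.40×10^-3 → 0.840 %.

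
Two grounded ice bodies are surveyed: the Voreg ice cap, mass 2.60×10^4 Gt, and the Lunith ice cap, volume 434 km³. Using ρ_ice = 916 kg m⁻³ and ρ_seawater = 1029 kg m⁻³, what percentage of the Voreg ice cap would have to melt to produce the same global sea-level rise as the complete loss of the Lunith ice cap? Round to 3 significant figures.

Equal sea-level rise means equal mass of meltwater, i.e. equal mass of ice lost.
Ice mass of Lunith: 3.975×10^14 kg; ice mass of Voreg: 2.600×10^16 kg.
Fraction required = 3.975×10^14 / 2.600×10^16 = 0.0153 → 1.53 %.

≈ 1.53 %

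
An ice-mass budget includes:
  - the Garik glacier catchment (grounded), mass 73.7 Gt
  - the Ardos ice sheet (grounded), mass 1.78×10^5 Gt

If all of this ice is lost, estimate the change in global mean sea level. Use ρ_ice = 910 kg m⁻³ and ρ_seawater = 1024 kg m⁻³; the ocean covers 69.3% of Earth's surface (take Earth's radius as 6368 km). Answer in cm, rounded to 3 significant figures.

≈ 49.2 cm

Garik: 73.7 Gt = 7.370×10^13 kg; dividing by ρ_w = 1024 kg m⁻³ gives 7.197×10^10 m³ of water.
Ardos: 1.78×10^5 Gt = 1.780×10^17 kg; dividing by ρ_w = 1024 kg m⁻³ gives 1.738×10^14 m³ of water.
Total added water ≈ 1.739×10^14 m³ over 3.53×10^14 m² → Δh = 0.492 m = 49.2 cm.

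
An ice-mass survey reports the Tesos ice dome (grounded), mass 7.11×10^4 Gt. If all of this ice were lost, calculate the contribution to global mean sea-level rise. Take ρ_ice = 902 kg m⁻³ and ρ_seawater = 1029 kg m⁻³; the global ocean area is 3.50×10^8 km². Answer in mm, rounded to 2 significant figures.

Tesos: 7.11×10^4 Gt = 7.110×10^16 kg; dividing by ρ_w = 1029 kg m⁻³ gives 6.910×10^13 m³ of water.
Spread over 3.50×10^14 m² of ocean, Δh = 6.910×10^13 / 3.50×10^14 = 0.197 m = 200 mm.

≈ 200 mm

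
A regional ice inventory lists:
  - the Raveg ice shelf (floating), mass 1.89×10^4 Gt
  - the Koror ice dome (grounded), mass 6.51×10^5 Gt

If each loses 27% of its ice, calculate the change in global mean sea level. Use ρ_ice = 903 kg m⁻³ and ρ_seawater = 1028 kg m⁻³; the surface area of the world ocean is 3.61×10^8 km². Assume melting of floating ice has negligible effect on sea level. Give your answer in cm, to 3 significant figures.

The Raveg ice shelf is floating and already displaces its own weight of water, so its melt adds essentially nothing to sea level.
Koror: 0.27 × 6.51×10^5 Gt = 1.758×10^17 kg; dividing by ρ_w = 1028 kg m⁻³ gives 1.710×10^14 m³ of water.
Total added water ≈ 1.710×10^14 m³ over 3.61×10^14 m² → Δh = 0.474 m = 47.4 cm.

≈ 47.4 cm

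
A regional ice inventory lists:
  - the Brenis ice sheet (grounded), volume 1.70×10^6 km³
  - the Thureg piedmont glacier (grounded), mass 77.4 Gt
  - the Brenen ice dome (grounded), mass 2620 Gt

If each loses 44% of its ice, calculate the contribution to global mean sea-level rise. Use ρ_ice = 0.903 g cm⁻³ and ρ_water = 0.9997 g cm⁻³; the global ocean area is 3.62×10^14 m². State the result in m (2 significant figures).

≈ 1.9 m

Brenis: 0.44 × 1.70×10^6 km³ × (903/999.7) = 6.756×10^5 km³ of water.
Thureg: 0.44 × 77.4 Gt = 3.406×10^13 kg; dividing by ρ_w = 0.9997 g cm⁻³ = 999.7 kg m⁻³ gives 3.407×10^10 m³ of water.
Brenen: 0.44 × 2620 Gt = 1.153×10^15 kg; dividing by ρ_w = 999.7 kg m⁻³ gives 1.153×10^12 m³ of water.
Total added water ≈ 6.768×10^14 m³ over 3.62×10^14 m² → Δh = 1.87 m.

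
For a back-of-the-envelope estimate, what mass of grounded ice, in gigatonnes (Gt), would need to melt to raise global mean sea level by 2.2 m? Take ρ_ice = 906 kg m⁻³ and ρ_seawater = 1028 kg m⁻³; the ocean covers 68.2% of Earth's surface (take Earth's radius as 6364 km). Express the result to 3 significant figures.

Required water volume = Δh × A = 2.2 m × 3.47×10^14 m² = 7.636×10^14 m³.
ρ_w = 1028 kg m⁻³, so the mass of water = 7.636×10^14 m³ × 1028 kg m⁻³ = 7.850×10^17 kg = 7.85×10^5 Gt (and the same mass of ice, by conservation).

≈ 7.85×10^5 Gt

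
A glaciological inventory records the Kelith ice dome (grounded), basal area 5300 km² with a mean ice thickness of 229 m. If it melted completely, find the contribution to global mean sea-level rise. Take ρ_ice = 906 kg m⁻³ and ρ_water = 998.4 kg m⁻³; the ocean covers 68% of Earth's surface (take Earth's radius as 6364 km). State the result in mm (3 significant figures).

Kelith: ice volume = 5300 km² × 229 m = 1214 km³; 1214 × (906/998.4) = 1101 km³ of water.
Spread over 3.46×10^14 m² of ocean, Δh = 1.101×10^12 / 3.46×10^14 = 3.18×10^-3 m = 3.18 mm.

≈ 3.18 mm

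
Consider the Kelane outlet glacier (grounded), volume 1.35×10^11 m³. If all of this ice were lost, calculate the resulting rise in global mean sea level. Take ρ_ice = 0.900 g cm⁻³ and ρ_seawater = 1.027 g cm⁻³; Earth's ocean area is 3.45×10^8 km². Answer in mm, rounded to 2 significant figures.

Kelane: 1.35×10^11 m³ × (900/1027) = 1.183×10^11 m³ of water.
Spread over 3.45×10^14 m² of ocean, Δh = 1.183×10^11 / 3.45×10^14 = 3.43×10^-4 m = 0.34 mm.

≈ 0.34 mm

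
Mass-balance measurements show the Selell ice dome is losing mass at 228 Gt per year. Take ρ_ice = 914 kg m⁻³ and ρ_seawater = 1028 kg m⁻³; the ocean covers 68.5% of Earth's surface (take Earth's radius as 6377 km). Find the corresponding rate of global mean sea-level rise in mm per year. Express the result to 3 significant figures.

≈ 0.634 mm/yr

ρ_w = 1028 kg m⁻³. Annual water volume added = 228 Gt / ρ_w = 2.280×10^14 kg / 1028 kg m⁻³ = 2.218×10^11 m³.
Δh per year = 2.218×10^11 / 3.50×10^14 = 6.34×10^-4 m = 0.634 mm.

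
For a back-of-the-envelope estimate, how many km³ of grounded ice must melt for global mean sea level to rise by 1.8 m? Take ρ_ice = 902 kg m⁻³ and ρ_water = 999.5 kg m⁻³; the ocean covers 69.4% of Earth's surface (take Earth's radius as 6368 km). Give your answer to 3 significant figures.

≈ 7.05×10^5 km³

Required water volume = Δh × A = 1.8 m × 3.54×10^14 m² = 6.366×10^14 m³ = 6.366×10^5 km³.
Ice volume = water volume × ρ_w/ρ_ice = 6.366×10^5 × 999.5/902 = 7.05×10^5 km³.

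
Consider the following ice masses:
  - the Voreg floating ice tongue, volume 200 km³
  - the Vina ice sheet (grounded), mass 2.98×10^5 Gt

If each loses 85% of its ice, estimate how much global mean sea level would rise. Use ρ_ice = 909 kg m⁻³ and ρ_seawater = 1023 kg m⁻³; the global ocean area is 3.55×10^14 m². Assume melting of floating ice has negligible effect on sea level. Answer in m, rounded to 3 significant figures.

≈ 0.697 m

The Voreg floating ice tongue is floating and already displaces its own weight of water, so its melt adds essentially nothing to sea level.
Vina: 0.85 × 2.98×10^5 Gt = 2.533×10^17 kg; dividing by ρ_w = 1023 kg m⁻³ gives 2.476×10^14 m³ of water.
Total added water ≈ 2.476×10^14 m³ over 3.55×10^14 m² → Δh = 0.697 m.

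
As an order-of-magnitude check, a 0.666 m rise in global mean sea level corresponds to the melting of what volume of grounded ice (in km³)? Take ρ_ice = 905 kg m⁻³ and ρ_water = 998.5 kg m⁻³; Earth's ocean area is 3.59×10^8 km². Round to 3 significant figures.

Required water volume = Δh × A = 0.666 m × 3.59×10^14 m² = 2.391×10^14 m³ = 2.391×10^5 km³.
Ice volume = water volume × ρ_w/ρ_ice = 2.391×10^5 × 998.5/905 = 2.64×10^5 km³.

≈ 2.64×10^5 km³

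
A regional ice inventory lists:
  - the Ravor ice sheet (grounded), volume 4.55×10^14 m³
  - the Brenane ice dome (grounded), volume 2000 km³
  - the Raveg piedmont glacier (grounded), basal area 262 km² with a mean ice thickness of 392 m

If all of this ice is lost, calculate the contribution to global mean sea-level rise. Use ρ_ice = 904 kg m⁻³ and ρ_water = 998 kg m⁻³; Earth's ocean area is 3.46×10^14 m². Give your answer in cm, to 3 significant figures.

≈ 120 cm

Ravor: 4.55×10^14 m³ × (904/998) = 4.121×10^14 m³ of water.
Brenane: 2000 km³ × (904/998) = 1812 km³ of water.
Raveg: ice volume = 262 km² × 392 m = 102.7 km³; 102.7 × (904/998) = 93.03 km³ of water.
Total added water ≈ 4.140×10^14 m³ over 3.46×10^14 m² → Δh = 1.20 m = 120 cm.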